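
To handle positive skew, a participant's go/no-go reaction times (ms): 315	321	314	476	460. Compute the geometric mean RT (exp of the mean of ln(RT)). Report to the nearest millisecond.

370 ms

ln(RT): 5.7526, 5.7714, 5.7494, 6.1654, 6.1312
Mean ln(RT) = 29.5701/5 = 5.91401
Geometric mean = exp(5.91401) = 370.19 ms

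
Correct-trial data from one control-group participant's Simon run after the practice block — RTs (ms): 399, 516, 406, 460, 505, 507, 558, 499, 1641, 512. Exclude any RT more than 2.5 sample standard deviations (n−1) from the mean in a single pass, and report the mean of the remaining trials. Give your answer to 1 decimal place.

484.7 ms

n = 10, ΣRT = 6003, M = 600.300
Σ(x−M)² = 1225756.10; s = √(1225756.10/9) = 369.046
Cutoffs: 600.300 ± 2.5·369.046 → [-322.3, 1522.9]
Outside: 1641 → excluded.
Retained (n=9): Σ = 4362, mean = 4362/9 = 484.667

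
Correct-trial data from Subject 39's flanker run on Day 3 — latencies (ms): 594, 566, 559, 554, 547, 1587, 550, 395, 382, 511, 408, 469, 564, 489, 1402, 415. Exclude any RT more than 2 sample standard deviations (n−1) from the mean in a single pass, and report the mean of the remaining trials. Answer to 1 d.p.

500.2 ms

n = 16, ΣRT = 9992, M = 624.500
Σ(x−M)² = 1817404.00; s = √(1817404.00/15) = 348.081
Cutoffs: 624.500 ± 2·348.081 → [-71.7, 1320.7]
Outside: 1402, 1587 → excluded.
Retained (n=14): Σ = 7003, mean = 7003/14 = 500.214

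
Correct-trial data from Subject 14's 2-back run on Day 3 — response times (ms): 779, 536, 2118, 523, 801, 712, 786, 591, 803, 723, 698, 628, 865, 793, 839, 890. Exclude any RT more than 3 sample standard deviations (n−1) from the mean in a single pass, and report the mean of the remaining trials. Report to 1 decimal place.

731.1 ms

n = 16, ΣRT = 13085, M = 817.812
Σ(x−M)² = 1990356.44; s = √(1990356.44/15) = 364.267
Cutoffs: 817.812 ± 3·364.267 → [-275.0, 1910.6]
Outside: 2118 → excluded.
Retained (n=15): Σ = 10967, mean = 10967/15 = 731.133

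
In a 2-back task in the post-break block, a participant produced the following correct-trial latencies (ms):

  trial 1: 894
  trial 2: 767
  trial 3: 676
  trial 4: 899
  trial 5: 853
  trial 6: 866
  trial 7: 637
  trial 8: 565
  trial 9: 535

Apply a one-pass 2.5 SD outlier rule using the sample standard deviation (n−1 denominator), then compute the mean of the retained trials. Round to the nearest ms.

744 ms

n = 9, ΣRT = 6692, M = 743.556
Σ(x−M)² = 165612.22; s = √(165612.22/8) = 143.880
Cutoffs: 743.556 ± 2.5·143.880 → [383.9, 1103.3]
No RTs fall outside the cutoffs; all 9 retained. Mean = 6692/9 = 743.556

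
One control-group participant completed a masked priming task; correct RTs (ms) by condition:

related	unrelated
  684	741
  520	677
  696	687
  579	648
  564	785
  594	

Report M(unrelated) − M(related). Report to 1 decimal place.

M(related) = 3637/6 = 606.167
M(unrelated) = 3538/5 = 707.600
Difference = 707.600 − 606.167 = 101.433 ms

101.4 ms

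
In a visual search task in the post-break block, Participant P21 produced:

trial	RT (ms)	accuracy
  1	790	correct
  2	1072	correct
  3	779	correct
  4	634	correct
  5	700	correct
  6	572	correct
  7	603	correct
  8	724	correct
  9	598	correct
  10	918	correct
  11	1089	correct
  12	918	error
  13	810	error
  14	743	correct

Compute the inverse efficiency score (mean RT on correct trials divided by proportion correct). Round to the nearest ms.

897 ms

Correct trials (n=12): 790, 1072, 779, 634, 700, 572, 603, 724, 598, 918, 1089, 743
Mean correct RT = 9222/12 = 768.5000 ms
Proportion correct = 12/14
IES = 768.5000 / (12/14) = 896.583 ms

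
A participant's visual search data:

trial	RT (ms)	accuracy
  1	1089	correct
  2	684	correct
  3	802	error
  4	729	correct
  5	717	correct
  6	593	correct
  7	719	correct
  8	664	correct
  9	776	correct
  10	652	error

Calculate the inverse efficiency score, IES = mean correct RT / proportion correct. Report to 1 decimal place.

933.0 ms

Correct trials (n=8): 1089, 684, 729, 717, 593, 719, 664, 776
Mean correct RT = 5971/8 = 746.3750 ms
Proportion correct = 8/10
IES = 746.3750 / (8/10) = 932.969 ms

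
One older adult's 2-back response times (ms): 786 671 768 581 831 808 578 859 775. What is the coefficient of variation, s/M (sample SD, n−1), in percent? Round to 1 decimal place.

14.1%

n = 9, Σ = 6657, M = 739.6667
Σ(x−M)² = 87476.000; s = √(87476.000/8) = 104.5682
CV = 104.5682 / 739.6667 = 0.14137 = 14.137%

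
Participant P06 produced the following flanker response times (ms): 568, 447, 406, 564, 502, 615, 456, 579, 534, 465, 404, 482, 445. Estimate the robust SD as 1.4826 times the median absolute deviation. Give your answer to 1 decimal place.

77.1 ms

Sorted: 404, 406, 445, 447, 456, 465, 482, 502, 534, 564, 568, 579, 615 → median = 482
|x − 482| sorted: 0, 17, 20, 26, 35, 37, 52, 76, 78, 82, 86, 97, 133 → MAD = 52
Robust SD ≈ 1.4826 × 52 = 77.095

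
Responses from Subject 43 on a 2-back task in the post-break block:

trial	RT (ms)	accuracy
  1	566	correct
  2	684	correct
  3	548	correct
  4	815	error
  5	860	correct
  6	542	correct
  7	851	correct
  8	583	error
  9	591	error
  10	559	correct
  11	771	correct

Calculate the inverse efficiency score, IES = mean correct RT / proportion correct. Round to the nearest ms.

Correct trials (n=8): 566, 684, 548, 860, 542, 851, 559, 771
Mean correct RT = 5381/8 = 672.6250 ms
Proportion correct = 8/11
IES = 672.6250 / (8/11) = 924.859 ms

925 ms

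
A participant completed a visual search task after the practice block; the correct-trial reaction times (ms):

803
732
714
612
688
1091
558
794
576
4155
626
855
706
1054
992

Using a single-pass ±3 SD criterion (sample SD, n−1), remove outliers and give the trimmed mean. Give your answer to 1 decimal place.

n = 15, ΣRT = 14956, M = 997.067
Σ(x−M)² = 11070386.93; s = √(11070386.93/14) = 889.237
Cutoffs: 997.067 ± 3·889.237 → [-1670.6, 3664.8]
Outside: 4155 → excluded.
Retained (n=14): Σ = 10801, mean = 10801/14 = 771.500

771.5 ms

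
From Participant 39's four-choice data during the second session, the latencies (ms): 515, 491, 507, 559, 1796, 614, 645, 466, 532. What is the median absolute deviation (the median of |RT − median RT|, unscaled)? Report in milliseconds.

41 ms

Sorted: 466, 491, 507, 515, 532, 559, 614, 645, 1796 → median = 532
|x − 532|: 17, 41, 25, 27, 1264, 82, 113, 66, 0
Sorted deviations: 0, 17, 25, 27, 41, 66, 82, 113, 1264 → MAD = 41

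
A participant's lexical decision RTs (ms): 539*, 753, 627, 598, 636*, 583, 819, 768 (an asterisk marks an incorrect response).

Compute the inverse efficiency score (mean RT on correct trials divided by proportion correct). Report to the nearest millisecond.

922 ms

Correct trials (n=6): 753, 627, 598, 583, 819, 768
Mean correct RT = 4148/6 = 691.3333 ms
Proportion correct = 6/8
IES = 691.3333 / (6/8) = 921.778 ms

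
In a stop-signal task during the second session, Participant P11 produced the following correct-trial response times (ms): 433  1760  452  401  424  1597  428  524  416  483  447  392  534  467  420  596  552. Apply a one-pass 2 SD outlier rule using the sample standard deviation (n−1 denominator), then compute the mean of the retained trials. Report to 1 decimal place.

n = 17, ΣRT = 10326, M = 607.412
Σ(x−M)² = 2665388.12; s = √(2665388.12/16) = 408.150
Cutoffs: 607.412 ± 2·408.150 → [-208.9, 1423.7]
Outside: 1597, 1760 → excluded.
Retained (n=15): Σ = 6969, mean = 6969/15 = 464.600

464.6 ms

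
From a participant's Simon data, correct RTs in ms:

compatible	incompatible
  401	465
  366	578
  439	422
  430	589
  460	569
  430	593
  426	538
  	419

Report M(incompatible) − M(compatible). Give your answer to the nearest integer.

100 ms

M(compatible) = 2952/7 = 421.714
M(incompatible) = 4173/8 = 521.625
Difference = 521.625 − 421.714 = 99.911 ms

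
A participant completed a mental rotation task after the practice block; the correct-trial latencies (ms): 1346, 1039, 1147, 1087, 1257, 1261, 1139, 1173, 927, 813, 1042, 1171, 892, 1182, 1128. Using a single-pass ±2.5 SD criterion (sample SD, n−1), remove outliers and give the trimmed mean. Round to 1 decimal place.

1106.9 ms

n = 15, ΣRT = 16604, M = 1106.933
Σ(x−M)² = 294788.93; s = √(294788.93/14) = 145.108
Cutoffs: 1106.933 ± 2.5·145.108 → [744.2, 1469.7]
No RTs fall outside the cutoffs; all 15 retained. Mean = 16604/15 = 1106.933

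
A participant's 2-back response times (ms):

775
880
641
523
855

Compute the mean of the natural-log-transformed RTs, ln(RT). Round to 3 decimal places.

6.581

ln(RT): 6.6529, 6.7799, 6.4630, 6.2596, 6.7511
Σ ln(RT) = 32.9065
Mean = 32.9065/5 = 6.58130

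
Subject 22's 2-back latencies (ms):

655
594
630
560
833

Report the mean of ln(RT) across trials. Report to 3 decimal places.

6.474

ln(RT): 6.4846, 6.3869, 6.4457, 6.3279, 6.7250
Σ ln(RT) = 32.3702
Mean = 32.3702/5 = 6.47404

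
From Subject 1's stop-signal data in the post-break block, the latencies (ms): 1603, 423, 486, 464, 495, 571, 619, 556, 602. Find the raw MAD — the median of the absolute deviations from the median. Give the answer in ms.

63 ms

Sorted: 423, 464, 486, 495, 556, 571, 602, 619, 1603 → median = 556
|x − 556|: 1047, 133, 70, 92, 61, 15, 63, 0, 46
Sorted deviations: 0, 15, 46, 61, 63, 70, 92, 133, 1047 → MAD = 63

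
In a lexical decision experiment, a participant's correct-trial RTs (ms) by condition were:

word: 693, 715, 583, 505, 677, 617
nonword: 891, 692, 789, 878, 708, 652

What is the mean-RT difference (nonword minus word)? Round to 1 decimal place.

M(word) = 3790/6 = 631.667
M(nonword) = 4610/6 = 768.333
Difference = 768.333 − 631.667 = 136.667 ms

136.7 ms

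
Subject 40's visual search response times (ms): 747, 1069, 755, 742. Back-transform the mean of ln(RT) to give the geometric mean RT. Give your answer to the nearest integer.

ln(RT): 6.6161, 6.9745, 6.6267, 6.6093
Mean ln(RT) = 26.8266/4 = 6.70665
Geometric mean = exp(6.70665) = 817.83 ms

818 ms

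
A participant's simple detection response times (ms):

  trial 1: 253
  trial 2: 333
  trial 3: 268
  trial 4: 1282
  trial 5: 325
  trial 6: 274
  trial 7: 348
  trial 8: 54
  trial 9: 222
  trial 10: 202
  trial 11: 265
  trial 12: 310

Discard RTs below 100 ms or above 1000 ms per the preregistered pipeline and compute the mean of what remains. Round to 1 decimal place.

280.0 ms

Excluded: 54, 1282
Retained (n=10): Σ = 2800
Mean = 2800/10 = 280.0000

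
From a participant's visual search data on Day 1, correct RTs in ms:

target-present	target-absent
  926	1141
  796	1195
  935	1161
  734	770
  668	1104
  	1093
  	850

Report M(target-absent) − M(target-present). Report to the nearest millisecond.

M(target-present) = 4059/5 = 811.800
M(target-absent) = 7314/7 = 1044.857
Difference = 1044.857 − 811.800 = 233.057 ms

233 ms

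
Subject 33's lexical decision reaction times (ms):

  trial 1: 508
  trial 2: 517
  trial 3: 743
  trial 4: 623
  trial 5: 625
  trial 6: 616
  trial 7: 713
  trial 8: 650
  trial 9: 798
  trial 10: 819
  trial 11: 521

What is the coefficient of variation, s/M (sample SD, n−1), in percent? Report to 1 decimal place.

n = 11, Σ = 7133, M = 648.4545
Σ(x−M)² = 120060.727; s = √(120060.727/10) = 109.5722
CV = 109.5722 / 648.4545 = 0.16897 = 16.897%

16.9%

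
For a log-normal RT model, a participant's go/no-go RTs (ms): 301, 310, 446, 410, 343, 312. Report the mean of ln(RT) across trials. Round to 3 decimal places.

ln(RT): 5.7071, 5.7366, 6.1003, 6.0162, 5.8377, 5.7430
Σ ln(RT) = 35.1409
Mean = 35.1409/6 = 5.85682

5.857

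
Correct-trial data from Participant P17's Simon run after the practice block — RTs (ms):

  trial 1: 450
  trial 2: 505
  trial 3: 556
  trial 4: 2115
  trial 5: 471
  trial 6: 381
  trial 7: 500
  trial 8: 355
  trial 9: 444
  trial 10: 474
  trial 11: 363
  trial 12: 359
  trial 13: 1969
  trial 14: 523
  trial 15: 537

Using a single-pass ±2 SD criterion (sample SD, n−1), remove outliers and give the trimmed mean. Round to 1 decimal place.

455.2 ms

n = 15, ΣRT = 10002, M = 666.800
Σ(x−M)² = 4434900.40; s = √(4434900.40/14) = 562.831
Cutoffs: 666.800 ± 2·562.831 → [-458.9, 1792.5]
Outside: 1969, 2115 → excluded.
Retained (n=13): Σ = 5918, mean = 5918/13 = 455.231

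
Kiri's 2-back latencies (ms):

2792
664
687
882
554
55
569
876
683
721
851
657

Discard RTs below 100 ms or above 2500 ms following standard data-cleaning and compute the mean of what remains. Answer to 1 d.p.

714.4 ms

Excluded: 55, 2792
Retained (n=10): Σ = 7144
Mean = 7144/10 = 714.4000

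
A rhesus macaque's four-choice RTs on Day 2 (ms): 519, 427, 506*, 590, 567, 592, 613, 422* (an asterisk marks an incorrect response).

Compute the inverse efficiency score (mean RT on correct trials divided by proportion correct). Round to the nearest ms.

735 ms

Correct trials (n=6): 519, 427, 590, 567, 592, 613
Mean correct RT = 3308/6 = 551.3333 ms
Proportion correct = 6/8
IES = 551.3333 / (6/8) = 735.111 ms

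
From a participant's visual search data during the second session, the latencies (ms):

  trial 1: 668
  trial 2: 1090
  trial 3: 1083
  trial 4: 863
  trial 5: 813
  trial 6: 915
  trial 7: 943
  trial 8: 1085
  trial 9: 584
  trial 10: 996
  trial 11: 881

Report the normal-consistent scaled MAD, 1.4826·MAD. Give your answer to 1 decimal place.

Sorted: 584, 668, 813, 863, 881, 915, 943, 996, 1083, 1085, 1090 → median = 915
|x − 915| sorted: 0, 28, 34, 52, 81, 102, 168, 170, 175, 247, 331 → MAD = 102
Robust SD ≈ 1.4826 × 102 = 151.225

151.2 ms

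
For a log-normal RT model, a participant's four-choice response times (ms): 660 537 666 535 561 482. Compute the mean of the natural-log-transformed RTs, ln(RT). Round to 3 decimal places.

6.345

ln(RT): 6.4922, 6.2860, 6.5013, 6.2823, 6.3297, 6.1779
Σ ln(RT) = 38.0695
Mean = 38.0695/6 = 6.34491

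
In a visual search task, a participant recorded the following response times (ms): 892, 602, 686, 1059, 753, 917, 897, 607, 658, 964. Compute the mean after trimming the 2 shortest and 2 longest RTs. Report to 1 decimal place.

800.5 ms

Sorted: 602, 607, 658, 686, 753, 892, 897, 917, 964, 1059
Drop lowest 2 (602, 607) and highest 2 (964, 1059)
Remaining (n=6): Σ = 4803, mean = 4803/6 = 800.500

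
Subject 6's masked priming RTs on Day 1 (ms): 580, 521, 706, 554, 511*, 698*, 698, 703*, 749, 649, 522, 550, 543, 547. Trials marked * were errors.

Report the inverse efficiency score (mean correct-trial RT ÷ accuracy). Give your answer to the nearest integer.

Correct trials (n=11): 580, 521, 706, 554, 698, 749, 649, 522, 550, 543, 547
Mean correct RT = 6619/11 = 601.7273 ms
Proportion correct = 11/14
IES = 601.7273 / (11/14) = 765.835 ms

766 ms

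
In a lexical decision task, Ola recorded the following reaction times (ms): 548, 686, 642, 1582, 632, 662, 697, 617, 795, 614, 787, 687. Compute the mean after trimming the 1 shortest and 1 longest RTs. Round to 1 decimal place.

681.9 ms

Sorted: 548, 614, 617, 632, 642, 662, 686, 687, 697, 787, 795, 1582
Drop lowest 1 (548) and highest 1 (1582)
Remaining (n=10): Σ = 6819, mean = 6819/10 = 681.900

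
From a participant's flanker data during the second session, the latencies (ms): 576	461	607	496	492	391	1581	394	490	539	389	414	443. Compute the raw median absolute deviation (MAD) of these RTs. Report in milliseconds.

Sorted: 389, 391, 394, 414, 443, 461, 490, 492, 496, 539, 576, 607, 1581 → median = 490
|x − 490|: 86, 29, 117, 6, 2, 99, 1091, 96, 0, 49, 101, 76, 47
Sorted deviations: 0, 2, 6, 29, 47, 49, 76, 86, 96, 99, 101, 117, 1091 → MAD = 76

76 ms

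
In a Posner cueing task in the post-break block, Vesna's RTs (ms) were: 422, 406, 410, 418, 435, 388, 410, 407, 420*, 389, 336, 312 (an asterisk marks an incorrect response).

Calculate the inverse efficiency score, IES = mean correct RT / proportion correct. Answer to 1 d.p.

429.7 ms

Correct trials (n=11): 422, 406, 410, 418, 435, 388, 410, 407, 389, 336, 312
Mean correct RT = 4333/11 = 393.9091 ms
Proportion correct = 11/12
IES = 393.9091 / (11/12) = 429.719 ms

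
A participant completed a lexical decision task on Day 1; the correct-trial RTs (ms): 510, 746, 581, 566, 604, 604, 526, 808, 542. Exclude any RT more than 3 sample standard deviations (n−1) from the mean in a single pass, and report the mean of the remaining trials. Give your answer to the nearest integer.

610 ms

n = 9, ΣRT = 5487, M = 609.667
Σ(x−M)² = 82228.00; s = √(82228.00/8) = 101.383
Cutoffs: 609.667 ± 3·101.383 → [305.5, 913.8]
No RTs fall outside the cutoffs; all 9 retained. Mean = 5487/9 = 609.667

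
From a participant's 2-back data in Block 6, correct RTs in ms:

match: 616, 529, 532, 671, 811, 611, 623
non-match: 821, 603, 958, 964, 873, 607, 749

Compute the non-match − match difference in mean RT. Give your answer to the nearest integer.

M(match) = 4393/7 = 627.571
M(non-match) = 5575/7 = 796.429
Difference = 796.429 − 627.571 = 168.857 ms

169 ms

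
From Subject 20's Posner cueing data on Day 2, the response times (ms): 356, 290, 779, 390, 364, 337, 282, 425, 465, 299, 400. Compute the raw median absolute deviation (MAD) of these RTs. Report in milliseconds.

61 ms

Sorted: 282, 290, 299, 337, 356, 364, 390, 400, 425, 465, 779 → median = 364
|x − 364|: 8, 74, 415, 26, 0, 27, 82, 61, 101, 65, 36
Sorted deviations: 0, 8, 26, 27, 36, 61, 65, 74, 82, 101, 415 → MAD = 61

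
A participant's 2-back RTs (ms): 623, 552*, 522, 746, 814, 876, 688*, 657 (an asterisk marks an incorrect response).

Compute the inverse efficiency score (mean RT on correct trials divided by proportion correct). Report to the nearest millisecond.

942 ms

Correct trials (n=6): 623, 522, 746, 814, 876, 657
Mean correct RT = 4238/6 = 706.3333 ms
Proportion correct = 6/8
IES = 706.3333 / (6/8) = 941.778 ms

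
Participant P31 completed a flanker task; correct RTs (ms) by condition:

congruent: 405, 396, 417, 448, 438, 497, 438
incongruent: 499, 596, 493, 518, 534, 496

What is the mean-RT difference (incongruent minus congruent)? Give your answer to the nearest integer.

M(congruent) = 3039/7 = 434.143
M(incongruent) = 3136/6 = 522.667
Difference = 522.667 − 434.143 = 88.524 ms

89 ms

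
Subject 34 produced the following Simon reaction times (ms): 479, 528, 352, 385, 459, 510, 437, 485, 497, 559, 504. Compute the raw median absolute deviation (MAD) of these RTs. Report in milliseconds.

Sorted: 352, 385, 437, 459, 479, 485, 497, 504, 510, 528, 559 → median = 485
|x − 485|: 6, 43, 133, 100, 26, 25, 48, 0, 12, 74, 19
Sorted deviations: 0, 6, 12, 19, 25, 26, 43, 48, 74, 100, 133 → MAD = 26

26 ms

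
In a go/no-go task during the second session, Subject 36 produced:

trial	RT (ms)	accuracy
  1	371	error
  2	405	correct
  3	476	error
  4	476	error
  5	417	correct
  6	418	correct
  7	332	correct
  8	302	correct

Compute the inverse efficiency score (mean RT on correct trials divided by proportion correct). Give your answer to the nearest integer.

600 ms

Correct trials (n=5): 405, 417, 418, 332, 302
Mean correct RT = 1874/5 = 374.8000 ms
Proportion correct = 5/8
IES = 374.8000 / (5/8) = 599.680 ms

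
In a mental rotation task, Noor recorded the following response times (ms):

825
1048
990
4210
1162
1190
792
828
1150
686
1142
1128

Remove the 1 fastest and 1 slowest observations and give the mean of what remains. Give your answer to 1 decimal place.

1025.5 ms

Sorted: 686, 792, 825, 828, 990, 1048, 1128, 1142, 1150, 1162, 1190, 4210
Drop lowest 1 (686) and highest 1 (4210)
Remaining (n=10): Σ = 10255, mean = 10255/10 = 1025.500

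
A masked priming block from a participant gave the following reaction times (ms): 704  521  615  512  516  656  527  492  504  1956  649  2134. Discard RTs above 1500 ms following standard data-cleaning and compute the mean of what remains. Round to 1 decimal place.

Excluded: 1956, 2134
Retained (n=10): Σ = 5696
Mean = 5696/10 = 569.6000

569.6 ms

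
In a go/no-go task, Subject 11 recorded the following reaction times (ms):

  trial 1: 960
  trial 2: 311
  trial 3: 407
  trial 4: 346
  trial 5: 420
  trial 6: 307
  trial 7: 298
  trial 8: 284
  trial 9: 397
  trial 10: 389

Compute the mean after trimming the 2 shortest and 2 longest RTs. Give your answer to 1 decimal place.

359.5 ms

Sorted: 284, 298, 307, 311, 346, 389, 397, 407, 420, 960
Drop lowest 2 (284, 298) and highest 2 (420, 960)
Remaining (n=6): Σ = 2157, mean = 2157/6 = 359.500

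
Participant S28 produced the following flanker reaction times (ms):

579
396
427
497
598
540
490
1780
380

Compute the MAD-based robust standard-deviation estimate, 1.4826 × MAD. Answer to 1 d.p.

Sorted: 380, 396, 427, 490, 497, 540, 579, 598, 1780 → median = 497
|x − 497| sorted: 0, 7, 43, 70, 82, 101, 101, 117, 1283 → MAD = 82
Robust SD ≈ 1.4826 × 82 = 121.573

121.6 ms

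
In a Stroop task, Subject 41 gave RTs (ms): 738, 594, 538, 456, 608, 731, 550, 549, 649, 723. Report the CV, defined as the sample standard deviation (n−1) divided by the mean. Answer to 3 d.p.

0.155

n = 10, Σ = 6136, M = 613.6000
Σ(x−M)² = 81666.400; s = √(81666.400/9) = 95.2578
CV = 95.2578 / 613.6000 = 0.15524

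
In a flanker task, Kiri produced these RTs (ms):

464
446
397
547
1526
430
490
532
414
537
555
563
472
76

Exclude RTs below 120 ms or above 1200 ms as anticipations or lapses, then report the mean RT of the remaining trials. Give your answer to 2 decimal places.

487.25 ms

Excluded: 76, 1526
Retained (n=12): Σ = 5847
Mean = 5847/12 = 487.2500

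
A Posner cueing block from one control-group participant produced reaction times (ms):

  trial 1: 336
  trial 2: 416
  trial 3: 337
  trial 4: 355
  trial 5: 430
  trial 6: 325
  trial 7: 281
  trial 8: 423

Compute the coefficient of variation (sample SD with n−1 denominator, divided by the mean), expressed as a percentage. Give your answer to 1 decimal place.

14.9%

n = 8, Σ = 2903, M = 362.8750
Σ(x−M)² = 20534.875; s = √(20534.875/7) = 54.1623
CV = 54.1623 / 362.8750 = 0.14926 = 14.926%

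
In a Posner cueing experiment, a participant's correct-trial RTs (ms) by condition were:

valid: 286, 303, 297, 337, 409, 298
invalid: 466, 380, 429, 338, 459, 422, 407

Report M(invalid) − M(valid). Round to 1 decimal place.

92.8 ms

M(valid) = 1930/6 = 321.667
M(invalid) = 2901/7 = 414.429
Difference = 414.429 − 321.667 = 92.762 ms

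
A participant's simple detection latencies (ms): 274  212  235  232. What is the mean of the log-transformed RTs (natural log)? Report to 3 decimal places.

5.469

ln(RT): 5.6131, 5.3566, 5.4596, 5.4467
Σ ln(RT) = 21.8760
Mean = 21.8760/4 = 5.46901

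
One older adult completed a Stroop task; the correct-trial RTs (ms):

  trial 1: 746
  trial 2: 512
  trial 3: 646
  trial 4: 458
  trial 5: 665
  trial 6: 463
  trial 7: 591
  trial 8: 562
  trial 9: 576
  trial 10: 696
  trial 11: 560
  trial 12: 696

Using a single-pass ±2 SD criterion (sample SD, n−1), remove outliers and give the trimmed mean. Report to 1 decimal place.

n = 12, ΣRT = 7171, M = 597.583
Σ(x−M)² = 96396.92; s = √(96396.92/11) = 93.613
Cutoffs: 597.583 ± 2·93.613 → [410.4, 784.8]
No RTs fall outside the cutoffs; all 12 retained. Mean = 7171/12 = 597.583

597.6 ms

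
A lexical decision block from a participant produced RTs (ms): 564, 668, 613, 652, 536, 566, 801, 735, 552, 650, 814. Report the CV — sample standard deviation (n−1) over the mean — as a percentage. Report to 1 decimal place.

15.0%

n = 11, Σ = 7151, M = 650.0909
Σ(x−M)² = 95670.909; s = √(95670.909/10) = 97.8115
CV = 97.8115 / 650.0909 = 0.15046 = 15.046%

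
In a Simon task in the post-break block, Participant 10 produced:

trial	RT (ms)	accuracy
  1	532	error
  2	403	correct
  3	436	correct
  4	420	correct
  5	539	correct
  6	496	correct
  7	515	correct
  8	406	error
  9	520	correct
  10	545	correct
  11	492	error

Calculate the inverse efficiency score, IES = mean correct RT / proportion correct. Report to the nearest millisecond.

666 ms

Correct trials (n=8): 403, 436, 420, 539, 496, 515, 520, 545
Mean correct RT = 3874/8 = 484.2500 ms
Proportion correct = 8/11
IES = 484.2500 / (8/11) = 665.844 ms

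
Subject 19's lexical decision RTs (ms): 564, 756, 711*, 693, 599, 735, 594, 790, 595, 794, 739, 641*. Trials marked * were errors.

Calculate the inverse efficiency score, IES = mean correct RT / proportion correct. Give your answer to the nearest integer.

Correct trials (n=10): 564, 756, 693, 599, 735, 594, 790, 595, 794, 739
Mean correct RT = 6859/10 = 685.9000 ms
Proportion correct = 10/12
IES = 685.9000 / (10/12) = 823.080 ms

823 ms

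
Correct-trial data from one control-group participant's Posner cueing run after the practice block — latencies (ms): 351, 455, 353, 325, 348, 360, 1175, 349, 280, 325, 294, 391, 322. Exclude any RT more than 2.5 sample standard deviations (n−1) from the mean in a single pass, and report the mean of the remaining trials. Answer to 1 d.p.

346.1 ms

n = 13, ΣRT = 5328, M = 409.846
Σ(x−M)² = 656955.69; s = √(656955.69/12) = 233.979
Cutoffs: 409.846 ± 2.5·233.979 → [-175.1, 994.8]
Outside: 1175 → excluded.
Retained (n=12): Σ = 4153, mean = 4153/12 = 346.083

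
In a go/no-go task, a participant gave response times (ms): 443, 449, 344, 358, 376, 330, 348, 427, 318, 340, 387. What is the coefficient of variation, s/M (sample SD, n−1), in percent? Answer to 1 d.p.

n = 11, Σ = 4120, M = 374.5455
Σ(x−M)² = 21424.727; s = √(21424.727/10) = 46.2869
CV = 46.2869 / 374.5455 = 0.12358 = 12.358%

12.4%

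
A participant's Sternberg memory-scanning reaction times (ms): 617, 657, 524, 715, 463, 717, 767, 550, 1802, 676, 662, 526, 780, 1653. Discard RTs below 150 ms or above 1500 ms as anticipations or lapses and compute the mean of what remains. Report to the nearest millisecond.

638 ms

Excluded: 1653, 1802
Retained (n=12): Σ = 7654
Mean = 7654/12 = 637.8333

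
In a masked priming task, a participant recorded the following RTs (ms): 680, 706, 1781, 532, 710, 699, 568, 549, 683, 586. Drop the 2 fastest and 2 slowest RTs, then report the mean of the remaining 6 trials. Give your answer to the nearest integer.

654 ms

Sorted: 532, 549, 568, 586, 680, 683, 699, 706, 710, 1781
Drop lowest 2 (532, 549) and highest 2 (710, 1781)
Remaining (n=6): Σ = 3922, mean = 3922/6 = 653.667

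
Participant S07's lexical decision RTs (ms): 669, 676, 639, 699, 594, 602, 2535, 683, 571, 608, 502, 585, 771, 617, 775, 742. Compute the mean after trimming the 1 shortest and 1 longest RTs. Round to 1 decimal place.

659.4 ms

Sorted: 502, 571, 585, 594, 602, 608, 617, 639, 669, 676, 683, 699, 742, 771, 775, 2535
Drop lowest 1 (502) and highest 1 (2535)
Remaining (n=14): Σ = 9231, mean = 9231/14 = 659.357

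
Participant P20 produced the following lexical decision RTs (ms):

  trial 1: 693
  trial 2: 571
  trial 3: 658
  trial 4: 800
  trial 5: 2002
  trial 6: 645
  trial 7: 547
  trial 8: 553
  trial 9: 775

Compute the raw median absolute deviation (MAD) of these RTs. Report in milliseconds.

Sorted: 547, 553, 571, 645, 658, 693, 775, 800, 2002 → median = 658
|x − 658|: 35, 87, 0, 142, 1344, 13, 111, 105, 117
Sorted deviations: 0, 13, 35, 87, 105, 111, 117, 142, 1344 → MAD = 105

105 ms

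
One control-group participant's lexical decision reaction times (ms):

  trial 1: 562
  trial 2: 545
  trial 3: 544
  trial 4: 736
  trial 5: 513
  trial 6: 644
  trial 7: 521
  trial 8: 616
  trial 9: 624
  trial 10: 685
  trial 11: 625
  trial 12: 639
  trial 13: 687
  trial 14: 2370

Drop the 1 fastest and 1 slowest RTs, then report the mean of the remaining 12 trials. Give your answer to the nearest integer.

619 ms

Sorted: 513, 521, 544, 545, 562, 616, 624, 625, 639, 644, 685, 687, 736, 2370
Drop lowest 1 (513) and highest 1 (2370)
Remaining (n=12): Σ = 7428, mean = 7428/12 = 619.000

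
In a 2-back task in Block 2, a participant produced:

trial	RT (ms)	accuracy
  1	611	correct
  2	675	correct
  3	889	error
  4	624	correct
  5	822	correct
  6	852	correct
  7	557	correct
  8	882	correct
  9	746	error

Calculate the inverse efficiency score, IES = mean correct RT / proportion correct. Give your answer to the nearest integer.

Correct trials (n=7): 611, 675, 624, 822, 852, 557, 882
Mean correct RT = 5023/7 = 717.5714 ms
Proportion correct = 7/9
IES = 717.5714 / (7/9) = 922.592 ms

923 ms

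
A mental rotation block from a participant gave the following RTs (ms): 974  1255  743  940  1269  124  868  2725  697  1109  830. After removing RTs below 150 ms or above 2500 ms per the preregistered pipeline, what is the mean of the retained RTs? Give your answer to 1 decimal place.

965.0 ms

Excluded: 124, 2725
Retained (n=9): Σ = 8685
Mean = 8685/9 = 965.0000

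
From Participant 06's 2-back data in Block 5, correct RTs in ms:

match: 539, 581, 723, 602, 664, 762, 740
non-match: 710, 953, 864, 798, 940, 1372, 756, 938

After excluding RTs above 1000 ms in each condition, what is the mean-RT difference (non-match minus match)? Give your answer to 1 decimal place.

non-match: exclude 1372
M(match) = 4611/7 = 658.714
M(non-match) = 5959/7 = 851.286
Difference = 851.286 − 658.714 = 192.571 ms

192.6 ms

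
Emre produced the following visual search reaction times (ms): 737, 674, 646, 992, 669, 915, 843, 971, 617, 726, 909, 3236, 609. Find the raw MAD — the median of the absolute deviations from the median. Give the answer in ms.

Sorted: 609, 617, 646, 669, 674, 726, 737, 843, 909, 915, 971, 992, 3236 → median = 737
|x − 737|: 0, 63, 91, 255, 68, 178, 106, 234, 120, 11, 172, 2499, 128
Sorted deviations: 0, 11, 63, 68, 91, 106, 120, 128, 172, 178, 234, 255, 2499 → MAD = 120

120 ms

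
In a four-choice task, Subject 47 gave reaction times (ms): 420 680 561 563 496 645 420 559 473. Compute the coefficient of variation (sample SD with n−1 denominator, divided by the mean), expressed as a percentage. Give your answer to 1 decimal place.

n = 9, Σ = 4817, M = 535.2222
Σ(x−M)² = 66975.556; s = √(66975.556/8) = 91.4983
CV = 91.4983 / 535.2222 = 0.17095 = 17.095%

17.1%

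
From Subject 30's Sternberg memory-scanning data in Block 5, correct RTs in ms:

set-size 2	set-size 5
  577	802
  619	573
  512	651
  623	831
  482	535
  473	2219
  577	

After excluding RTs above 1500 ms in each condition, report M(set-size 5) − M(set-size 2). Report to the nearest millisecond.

127 ms

set-size 5: exclude 2219
M(set-size 2) = 3863/7 = 551.857
M(set-size 5) = 3392/5 = 678.400
Difference = 678.400 − 551.857 = 126.543 ms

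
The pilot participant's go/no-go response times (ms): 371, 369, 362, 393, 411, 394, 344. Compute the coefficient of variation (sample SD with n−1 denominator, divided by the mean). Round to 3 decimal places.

0.060

n = 7, Σ = 2644, M = 377.7143
Σ(x−M)² = 3111.429; s = √(3111.429/6) = 22.7722
CV = 22.7722 / 377.7143 = 0.06029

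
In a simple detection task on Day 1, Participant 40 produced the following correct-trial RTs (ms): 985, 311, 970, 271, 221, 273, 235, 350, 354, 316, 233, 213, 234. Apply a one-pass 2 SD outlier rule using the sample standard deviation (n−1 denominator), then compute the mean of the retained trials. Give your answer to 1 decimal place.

n = 13, ΣRT = 4966, M = 382.000
Σ(x−M)² = 864956.00; s = √(864956.00/12) = 268.477
Cutoffs: 382.000 ± 2·268.477 → [-155.0, 919.0]
Outside: 970, 985 → excluded.
Retained (n=11): Σ = 3011, mean = 3011/11 = 273.727

273.7 ms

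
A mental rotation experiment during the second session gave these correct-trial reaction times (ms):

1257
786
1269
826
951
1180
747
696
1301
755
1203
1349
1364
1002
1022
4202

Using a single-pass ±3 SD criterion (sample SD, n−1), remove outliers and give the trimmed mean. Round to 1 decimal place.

1047.2 ms

n = 16, ΣRT = 19910, M = 1244.375
Σ(x−M)² = 10149625.75; s = √(10149625.75/15) = 822.582
Cutoffs: 1244.375 ± 3·822.582 → [-1223.4, 3712.1]
Outside: 4202 → excluded.
Retained (n=15): Σ = 15708, mean = 15708/15 = 1047.200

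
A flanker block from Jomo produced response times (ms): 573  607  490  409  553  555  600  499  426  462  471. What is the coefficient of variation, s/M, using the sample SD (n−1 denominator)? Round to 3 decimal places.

n = 11, Σ = 5645, M = 513.1818
Σ(x−M)² = 46843.636; s = √(46843.636/10) = 68.4424
CV = 68.4424 / 513.1818 = 0.13337

0.133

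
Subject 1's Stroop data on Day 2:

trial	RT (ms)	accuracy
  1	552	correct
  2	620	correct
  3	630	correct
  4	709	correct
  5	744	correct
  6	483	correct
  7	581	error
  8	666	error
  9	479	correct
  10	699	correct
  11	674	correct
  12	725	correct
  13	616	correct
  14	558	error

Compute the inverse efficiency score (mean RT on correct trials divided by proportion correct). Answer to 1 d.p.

Correct trials (n=11): 552, 620, 630, 709, 744, 483, 479, 699, 674, 725, 616
Mean correct RT = 6931/11 = 630.0909 ms
Proportion correct = 11/14
IES = 630.0909 / (11/14) = 801.934 ms

801.9 ms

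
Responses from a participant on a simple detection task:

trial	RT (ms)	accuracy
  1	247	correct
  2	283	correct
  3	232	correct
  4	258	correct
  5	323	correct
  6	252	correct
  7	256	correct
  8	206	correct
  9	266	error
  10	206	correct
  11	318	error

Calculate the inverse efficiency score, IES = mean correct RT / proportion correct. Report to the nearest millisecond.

Correct trials (n=9): 247, 283, 232, 258, 323, 252, 256, 206, 206
Mean correct RT = 2263/9 = 251.4444 ms
Proportion correct = 9/11
IES = 251.4444 / (9/11) = 307.321 ms

307 ms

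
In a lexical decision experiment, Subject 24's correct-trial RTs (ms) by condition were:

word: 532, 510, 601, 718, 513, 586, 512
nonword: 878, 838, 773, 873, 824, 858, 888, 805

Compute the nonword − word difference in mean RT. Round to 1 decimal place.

274.7 ms

M(word) = 3972/7 = 567.429
M(nonword) = 6737/8 = 842.125
Difference = 842.125 − 567.429 = 274.696 ms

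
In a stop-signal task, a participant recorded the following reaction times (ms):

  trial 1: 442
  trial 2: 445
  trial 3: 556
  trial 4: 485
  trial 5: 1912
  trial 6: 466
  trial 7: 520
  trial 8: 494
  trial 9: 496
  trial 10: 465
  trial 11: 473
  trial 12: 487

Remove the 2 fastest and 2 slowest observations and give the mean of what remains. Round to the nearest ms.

486 ms

Sorted: 442, 445, 465, 466, 473, 485, 487, 494, 496, 520, 556, 1912
Drop lowest 2 (442, 445) and highest 2 (556, 1912)
Remaining (n=8): Σ = 3886, mean = 3886/8 = 485.750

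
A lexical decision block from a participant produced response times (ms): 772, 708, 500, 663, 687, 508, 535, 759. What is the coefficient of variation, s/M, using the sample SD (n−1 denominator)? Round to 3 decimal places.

n = 8, Σ = 5132, M = 641.5000
Σ(x−M)² = 86978.000; s = √(86978.000/7) = 111.4694
CV = 111.4694 / 641.5000 = 0.17376

0.174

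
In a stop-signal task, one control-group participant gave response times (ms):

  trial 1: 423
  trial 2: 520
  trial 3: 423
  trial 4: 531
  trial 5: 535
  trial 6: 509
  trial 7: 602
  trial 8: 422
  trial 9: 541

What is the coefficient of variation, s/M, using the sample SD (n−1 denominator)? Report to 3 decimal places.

n = 9, Σ = 4506, M = 500.6667
Σ(x−M)² = 32690.000; s = √(32690.000/8) = 63.9238
CV = 63.9238 / 500.6667 = 0.12768

0.128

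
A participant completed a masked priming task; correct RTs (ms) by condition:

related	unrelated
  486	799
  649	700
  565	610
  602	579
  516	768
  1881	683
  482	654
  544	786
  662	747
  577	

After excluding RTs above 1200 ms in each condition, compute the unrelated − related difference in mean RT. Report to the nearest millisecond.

138 ms

related: exclude 1881
M(related) = 5083/9 = 564.778
M(unrelated) = 6326/9 = 702.889
Difference = 702.889 − 564.778 = 138.111 ms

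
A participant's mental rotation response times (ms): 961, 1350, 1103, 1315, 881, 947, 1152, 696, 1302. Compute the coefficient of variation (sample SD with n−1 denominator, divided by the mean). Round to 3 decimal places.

n = 9, Σ = 9707, M = 1078.5556
Σ(x−M)² = 402010.222; s = √(402010.222/8) = 224.1680
CV = 224.1680 / 1078.5556 = 0.20784

0.208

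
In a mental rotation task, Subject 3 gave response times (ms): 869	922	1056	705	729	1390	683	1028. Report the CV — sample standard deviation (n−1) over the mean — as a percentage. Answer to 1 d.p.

25.7%

n = 8, Σ = 7382, M = 922.7500
Σ(x−M)² = 392479.500; s = √(392479.500/7) = 236.7879
CV = 236.7879 / 922.7500 = 0.25661 = 25.661%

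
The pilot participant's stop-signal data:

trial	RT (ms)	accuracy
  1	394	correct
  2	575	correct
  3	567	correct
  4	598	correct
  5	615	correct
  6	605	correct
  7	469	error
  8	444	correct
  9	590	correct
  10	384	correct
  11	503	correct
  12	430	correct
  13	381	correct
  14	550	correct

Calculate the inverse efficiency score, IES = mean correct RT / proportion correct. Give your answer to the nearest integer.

Correct trials (n=13): 394, 575, 567, 598, 615, 605, 444, 590, 384, 503, 430, 381, 550
Mean correct RT = 6636/13 = 510.4615 ms
Proportion correct = 13/14
IES = 510.4615 / (13/14) = 549.728 ms

550 ms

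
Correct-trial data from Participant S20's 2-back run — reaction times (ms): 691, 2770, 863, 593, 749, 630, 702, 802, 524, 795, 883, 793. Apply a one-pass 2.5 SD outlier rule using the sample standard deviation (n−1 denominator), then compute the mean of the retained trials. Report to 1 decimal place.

729.5 ms

n = 12, ΣRT = 10795, M = 899.583
Σ(x−M)² = 3944844.92; s = √(3944844.92/11) = 598.851
Cutoffs: 899.583 ± 2.5·598.851 → [-597.5, 2396.7]
Outside: 2770 → excluded.
Retained (n=11): Σ = 8025, mean = 8025/11 = 729.545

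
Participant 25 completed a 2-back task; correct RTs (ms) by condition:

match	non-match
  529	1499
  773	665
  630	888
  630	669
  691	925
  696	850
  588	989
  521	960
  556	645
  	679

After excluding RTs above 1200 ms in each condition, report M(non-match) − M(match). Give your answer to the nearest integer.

non-match: exclude 1499
M(match) = 5614/9 = 623.778
M(non-match) = 7270/9 = 807.778
Difference = 807.778 − 623.778 = 184.000 ms

184 ms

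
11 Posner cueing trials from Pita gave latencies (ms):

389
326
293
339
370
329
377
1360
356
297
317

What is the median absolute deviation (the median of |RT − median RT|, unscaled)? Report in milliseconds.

Sorted: 293, 297, 317, 326, 329, 339, 356, 370, 377, 389, 1360 → median = 339
|x − 339|: 50, 13, 46, 0, 31, 10, 38, 1021, 17, 42, 22
Sorted deviations: 0, 10, 13, 17, 22, 31, 38, 42, 46, 50, 1021 → MAD = 31

31 ms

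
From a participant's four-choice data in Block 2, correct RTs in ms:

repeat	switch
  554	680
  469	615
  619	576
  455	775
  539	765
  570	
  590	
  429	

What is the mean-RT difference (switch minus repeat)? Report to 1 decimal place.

154.1 ms

M(repeat) = 4225/8 = 528.125
M(switch) = 3411/5 = 682.200
Difference = 682.200 − 528.125 = 154.075 ms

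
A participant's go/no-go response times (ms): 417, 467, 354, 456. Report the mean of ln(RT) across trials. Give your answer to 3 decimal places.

6.043

ln(RT): 6.0331, 6.1463, 5.8693, 6.1225
Σ ln(RT) = 24.1712
Mean = 24.1712/4 = 6.04280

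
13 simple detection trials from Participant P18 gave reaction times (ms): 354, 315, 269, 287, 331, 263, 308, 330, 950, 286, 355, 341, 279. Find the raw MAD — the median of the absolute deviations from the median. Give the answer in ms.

Sorted: 263, 269, 279, 286, 287, 308, 315, 330, 331, 341, 354, 355, 950 → median = 315
|x − 315|: 39, 0, 46, 28, 16, 52, 7, 15, 635, 29, 40, 26, 36
Sorted deviations: 0, 7, 15, 16, 26, 28, 29, 36, 39, 40, 46, 52, 635 → MAD = 29

29 ms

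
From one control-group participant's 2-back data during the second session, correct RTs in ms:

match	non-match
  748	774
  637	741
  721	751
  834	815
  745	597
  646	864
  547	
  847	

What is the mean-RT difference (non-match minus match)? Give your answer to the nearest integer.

M(match) = 5725/8 = 715.625
M(non-match) = 4542/6 = 757.000
Difference = 757.000 − 715.625 = 41.375 ms

41 ms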